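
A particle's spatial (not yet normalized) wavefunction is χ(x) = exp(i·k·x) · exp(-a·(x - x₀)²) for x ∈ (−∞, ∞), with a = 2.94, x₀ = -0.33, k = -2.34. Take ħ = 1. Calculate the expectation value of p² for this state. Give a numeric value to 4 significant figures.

8.416

p² χ = −ħ² d²χ/dx²; ⟨p²⟩ = −ħ² ∫ χ*·χ'' dx / ∫|χ|² dx.
Gaussian moments (u = x − x₀): ∫u^(2j)·e^(−2au²) du = (2j−1)!!/(4a)^j · √(π/(2a)), odd powers integrate to 0; here √(π/(2a)) = 0.73095. Derivatives: χ′ = (ik − 2au)·χ, χ″ = ((ik − 2au)² − 2a)·χ; the odd-in-u pieces drop out.
State is unnormalized: ∫|χ|² dx = 0.73095, and ∫χ*·(−ħ² χ'') dx = 6.1514, so ⟨p²⟩ = 6.1514 / 0.73095.
⟨p²⟩ = 8.4156.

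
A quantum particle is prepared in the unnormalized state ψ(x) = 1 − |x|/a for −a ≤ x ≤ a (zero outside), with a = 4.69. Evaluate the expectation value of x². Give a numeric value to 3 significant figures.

⟨x²⟩ = ∫ x²·|ψ|² dx / ∫|ψ|² dx (integrals over the domain).
ψ is even, so ∫ over [−a, a] = 2∫₀ᵃ with ψ = 1 − x/a there: ∫₀ᵃ (1 − x/a)² dx = a/3, ∫₀ᵃ x²(1 − x/a)² dx = a³/30, ∫₀ᵃ x⁴(1 − x/a)² dx = a⁵/105.
State is unnormalized: ∫|ψ|² dx = 3.1267, and ∫ψ*·x²·ψ dx = 6.8774, so ⟨x²⟩ = 6.8774 / 3.1267.
⟨x²⟩ = 2.1996.

2.20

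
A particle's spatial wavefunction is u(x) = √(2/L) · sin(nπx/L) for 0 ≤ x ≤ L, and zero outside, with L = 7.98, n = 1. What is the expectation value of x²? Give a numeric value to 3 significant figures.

18.0

⟨x²⟩ = ∫ x²·|u|² dx (integrals over the domain).
With sin²θ = (1 − cos2θ)/2 on 0 ≤ x ≤ L: ∫sin²(nπx/L) dx = L/2, ∫x·sin²(nπx/L) dx = L²/4, ∫x²·sin²(nπx/L) dx = L³·(1/6 − 1/(4n²π²)); higher powers xᵏ the same way, integrating xᵏ·cos(2nπx/L) by parts.
⟨x²⟩ = 18.001.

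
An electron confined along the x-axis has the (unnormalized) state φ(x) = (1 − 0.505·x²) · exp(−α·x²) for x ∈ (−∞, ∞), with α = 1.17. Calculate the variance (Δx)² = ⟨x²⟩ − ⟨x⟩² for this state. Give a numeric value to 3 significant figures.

0.138

Compute ⟨x⟩ and ⟨x²⟩ separately, then (Δx)² = ⟨x²⟩ − ⟨x⟩².
Expand each integrand as polynomial × e^(−2αx²) and use ∫x^(2j)·e^(−2αx²) dx = (2j−1)!!/(4α)^j · √(π/(2α)), odd powers → 0; here √(π/(2α)) = 1.1587.
Normalization: ∫|φ|² dx = 0.94910.
⟨x⟩ = 0.0000 and ⟨x²⟩ = 0.13753.
(Δx)² = 0.13753 − (0.0000)² = 0.13753.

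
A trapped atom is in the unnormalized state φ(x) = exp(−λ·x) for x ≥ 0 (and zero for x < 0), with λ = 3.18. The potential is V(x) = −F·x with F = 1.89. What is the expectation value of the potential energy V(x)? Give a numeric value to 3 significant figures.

-0.297

⟨V⟩ = ∫ V(x)·|φ|² dx / ∫|φ|² dx.
Every integrand reduces to terms xʲ·e^(−2λx) on [0, ∞); use ∫₀^∞ xʲ·e^(−2λx) dx = j!/(2λ)^(j+1).
State is unnormalized: ∫|φ|² dx = 0.15723, and ∫φ*·V(x)·φ dx = -0.046725, so ⟨V⟩ = -0.046725 / 0.15723.
⟨V⟩ = -0.29717.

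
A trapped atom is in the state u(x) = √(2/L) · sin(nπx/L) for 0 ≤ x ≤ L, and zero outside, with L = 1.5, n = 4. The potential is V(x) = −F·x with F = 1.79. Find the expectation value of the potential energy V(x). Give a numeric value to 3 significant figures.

⟨V⟩ = ∫ V(x)·|u|² dx.
With sin²θ = (1 − cos2θ)/2 on 0 ≤ x ≤ L: ∫sin²(nπx/L) dx = L/2, ∫x·sin²(nπx/L) dx = L²/4, ∫x²·sin²(nπx/L) dx = L³·(1/6 − 1/(4n²π²)); higher powers xᵏ the same way, integrating xᵏ·cos(2nπx/L) by parts.
⟨V⟩ = -1.3425.

-1.34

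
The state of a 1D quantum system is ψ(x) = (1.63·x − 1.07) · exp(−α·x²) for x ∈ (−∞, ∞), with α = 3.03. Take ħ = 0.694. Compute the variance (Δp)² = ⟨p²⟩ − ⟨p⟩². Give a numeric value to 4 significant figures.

1.928

Compute ⟨p⟩ and ⟨p²⟩ separately; (Δp)² = ⟨p²⟩ − ⟨p⟩².
Expand each integrand as polynomial × e^(−2αx²) and use ∫x^(2j)·e^(−2αx²) dx = (2j−1)!!/(4α)^j · √(π/(2α)), odd powers → 0; here √(π/(2α)) = 0.72001. Differentiate with the product rule, d/dx e^(−αx²) = −2αx·e^(−αx²).
Normalization: ∫|ψ|² dx = 0.98218.
⟨p⟩ = 0.0000 and ⟨p²⟩ = 1.9284.
(Δp)² = 1.9284 − (0.0000)² = 1.9284.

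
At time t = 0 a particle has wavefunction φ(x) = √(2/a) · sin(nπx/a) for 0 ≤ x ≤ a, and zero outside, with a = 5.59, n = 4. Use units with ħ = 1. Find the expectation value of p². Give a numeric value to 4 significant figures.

5.054

p² φ = −ħ² d²φ/dx²; ⟨p²⟩ = −ħ² ∫ φ*·φ'' dx.
d/dx sin(nπx/a) = (nπ/a)·cos(nπx/a) and d²/dx² sin(nπx/a) = −(nπ/a)²·sin(nπx/a); on 0 ≤ x ≤ a, ∫sin²(nπx/a) dx = a/2 and ∫sin(nπx/a)·cos(nπx/a) dx = 0.
⟨p²⟩ = 5.0535.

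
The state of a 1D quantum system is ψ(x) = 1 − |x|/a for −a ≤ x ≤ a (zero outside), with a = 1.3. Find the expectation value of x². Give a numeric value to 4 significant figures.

0.1690

⟨x²⟩ = ∫ x²·|ψ|² dx / ∫|ψ|² dx (integrals over the domain).
ψ is even, so ∫ over [−a, a] = 2∫₀ᵃ with ψ = 1 − x/a there: ∫₀ᵃ (1 − x/a)² dx = a/3, ∫₀ᵃ x²(1 − x/a)² dx = a³/30, ∫₀ᵃ x⁴(1 − x/a)² dx = a⁵/105.
State is unnormalized: ∫|ψ|² dx = 0.86667, and ∫ψ*·x²·ψ dx = 0.14647, so ⟨x²⟩ = 0.14647 / 0.86667.
⟨x²⟩ = 0.16900.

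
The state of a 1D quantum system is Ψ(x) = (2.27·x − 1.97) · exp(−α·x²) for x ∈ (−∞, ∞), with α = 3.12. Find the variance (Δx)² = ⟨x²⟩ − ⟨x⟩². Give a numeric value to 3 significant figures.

Compute ⟨x⟩ and ⟨x²⟩ separately, then (Δx)² = ⟨x²⟩ − ⟨x⟩².
Expand each integrand as polynomial × e^(−2αx²) and use ∫x^(2j)·e^(−2αx²) dx = (2j−1)!!/(4α)^j · √(π/(2α)), odd powers → 0; here √(π/(2α)) = 0.70955.
Normalization: ∫|Ψ|² dx = 3.0467.
⟨x⟩ = -0.16690 and ⟨x²⟩ = 0.095539.
(Δx)² = 0.095539 − (-0.16690)² = 0.067682.

0.0677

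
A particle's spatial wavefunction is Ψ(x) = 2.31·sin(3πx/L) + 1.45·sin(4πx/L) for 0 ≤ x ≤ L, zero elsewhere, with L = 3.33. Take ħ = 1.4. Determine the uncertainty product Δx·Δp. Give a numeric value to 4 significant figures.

Δx = √(⟨x²⟩−⟨x⟩²), Δp = √(⟨p²⟩−⟨p⟩²).
On 0 ≤ x ≤ L (j ≠ l): ∫sin²(jπx/L) dx = L/2, ∫sin(jπx/L)·sin(lπx/L) dx = 0; diagonal moments ∫x·sin²(jπx/L) dx = L²/4, ∫x²·sin²(jπx/L) dx = L³·(1/6 − 1/(4j²π²)); cross terms ∫x·sin(jπx/L)·sin(lπx/L) dx = 0 for j + l even and −4jlL²/(π²(j² − l²)²) for j + l odd, ∫x²·sin(jπx/L)·sin(lπx/L) dx = (−1)^(j+l)·4jlL³/(π²(j² − l²)²); higher powers the same way via product-to-sum and parts. d²/dx² sin(jπx/L) = −(jπ/L)²·sin(jπx/L); on 0 ≤ x ≤ L, ∫sin²(jπx/L) dx = L/2 and ∫sin(jπx/L)·sin(lπx/L) dx = 0 for j ≠ l, so only diagonal terms survive in ∫|Ψ|² and ∫Ψ·Ψ″; ∫Ψ·Ψ′ dx = [Ψ²/2] between the walls = 0.
Normalization: ∫|Ψ|² dx = 12.385.
⟨x⟩ = 1.0697, ⟨x²⟩ = 1.6592 ⇒ Δx = 0.71763.
⟨p⟩ = 0.0000, ⟨p²⟩ = 19.152 ⇒ Δp = 4.3763.
Δx·Δp = 3.1405.

3.141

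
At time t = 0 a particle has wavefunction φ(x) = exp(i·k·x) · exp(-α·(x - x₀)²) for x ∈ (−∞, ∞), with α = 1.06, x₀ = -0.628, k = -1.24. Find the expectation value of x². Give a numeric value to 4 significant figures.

⟨x²⟩ = ∫ x²·|φ|² dx / ∫|φ|² dx (integrals over the domain).
Gaussian moments (u = x − x₀): ∫u^(2j)·e^(−2αu²) du = (2j−1)!!/(4α)^j · √(π/(2α)), odd powers integrate to 0; here √(π/(2α)) = 1.2173.
State is unnormalized: ∫|φ|² dx = 1.2173, and ∫φ*·x²·φ dx = 0.76720, so ⟨x²⟩ = 0.76720 / 1.2173.
⟨x²⟩ = 0.63023.

0.6302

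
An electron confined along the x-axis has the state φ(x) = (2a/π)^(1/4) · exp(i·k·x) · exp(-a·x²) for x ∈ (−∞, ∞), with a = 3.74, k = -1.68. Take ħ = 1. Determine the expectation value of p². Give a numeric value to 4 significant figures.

6.562

p² φ = −ħ² d²φ/dx²; ⟨p²⟩ = −ħ² ∫ φ*·φ'' dx.
Gaussian moments: ∫x^(2j)·e^(−2ax²) dx = (2j−1)!!/(4a)^j · √(π/(2a)), odd powers integrate to 0; here √(π/(2a)) = 0.64807. Derivatives: φ′ = (ik − 2ax)·φ, φ″ = ((ik − 2ax)² − 2a)·φ; the odd-in-x pieces drop out.
⟨p²⟩ = 6.5624.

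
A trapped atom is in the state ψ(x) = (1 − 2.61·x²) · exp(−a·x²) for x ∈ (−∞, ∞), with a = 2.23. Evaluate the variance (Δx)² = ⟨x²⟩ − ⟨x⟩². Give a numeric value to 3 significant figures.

0.0882

Compute ⟨x⟩ and ⟨x²⟩ separately, then (Δx)² = ⟨x²⟩ − ⟨x⟩².
Expand each integrand as polynomial × e^(−2ax²) and use ∫x^(2j)·e^(−2ax²) dx = (2j−1)!!/(4a)^j · √(π/(2a)), odd powers → 0; here √(π/(2a)) = 0.83928.
Normalization: ∫|ψ|² dx = 0.56370.
⟨x⟩ = 0.0000 and ⟨x²⟩ = 0.088235.
(Δx)² = 0.088235 − (0.0000)² = 0.088235.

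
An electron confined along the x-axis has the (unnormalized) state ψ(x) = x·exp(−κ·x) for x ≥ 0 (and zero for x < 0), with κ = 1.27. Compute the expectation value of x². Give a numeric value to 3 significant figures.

1.86

⟨x²⟩ = ∫ x²·|ψ|² dx / ∫|ψ|² dx (integrals over the domain).
Every integrand reduces to terms xʲ·e^(−2κx) on [0, ∞); use ∫₀^∞ xʲ·e^(−2κx) dx = j!/(2κ)^(j+1).
State is unnormalized: ∫|ψ|² dx = 0.12205, and ∫ψ*·x²·ψ dx = 0.22701, so ⟨x²⟩ = 0.22701 / 0.12205.
⟨x²⟩ = 1.8600.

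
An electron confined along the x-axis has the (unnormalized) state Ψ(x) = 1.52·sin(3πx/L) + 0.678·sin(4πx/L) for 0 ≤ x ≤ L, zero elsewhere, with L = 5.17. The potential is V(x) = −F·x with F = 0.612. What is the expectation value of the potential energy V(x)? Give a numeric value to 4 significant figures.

⟨V⟩ = ∫ V(x)·|Ψ|² dx / ∫|Ψ|² dx.
On 0 ≤ x ≤ L (j ≠ l): ∫sin²(jπx/L) dx = L/2, ∫sin(jπx/L)·sin(lπx/L) dx = 0; diagonal moments ∫x·sin²(jπx/L) dx = L²/4, ∫x²·sin²(jπx/L) dx = L³·(1/6 − 1/(4j²π²)); cross terms ∫x·sin(jπx/L)·sin(lπx/L) dx = 0 for j + l even and −4jlL²/(π²(j² − l²)²) for j + l odd, ∫x²·sin(jπx/L)·sin(lπx/L) dx = (−1)^(j+l)·4jlL³/(π²(j² − l²)²); higher powers the same way via product-to-sum and parts.
State is unnormalized: ∫|Ψ|² dx = 7.1607, and ∫Ψ*·V(x)·Ψ dx = -7.9819, so ⟨V⟩ = -7.9819 / 7.1607.
⟨V⟩ = -1.1147.

-1.115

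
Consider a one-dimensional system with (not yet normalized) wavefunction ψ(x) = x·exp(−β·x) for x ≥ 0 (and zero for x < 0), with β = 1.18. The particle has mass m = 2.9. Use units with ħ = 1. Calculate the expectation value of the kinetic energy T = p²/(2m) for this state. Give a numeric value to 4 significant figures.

T = −(ħ²/2m) d²/dx², so ⟨T⟩ = −(ħ²/2m) ∫ ψ*·ψ'' dx / ∫|ψ|² dx; with m = 2.9.
Differentiate x·exp(−β·x) with the product rule; every integrand then reduces to terms xʲ·e^(−2βx) on [0, ∞), with ∫₀^∞ xʲ·e^(−2βx) dx = j!/(2β)^(j+1).
State is unnormalized: ∫|ψ|² dx = 0.15216, and ∫ψ*·(−ħ²/2m · ψ'') dx = 0.036528, so ⟨T⟩ = 0.036528 / 0.15216.
⟨T⟩ = 0.24007.

0.2401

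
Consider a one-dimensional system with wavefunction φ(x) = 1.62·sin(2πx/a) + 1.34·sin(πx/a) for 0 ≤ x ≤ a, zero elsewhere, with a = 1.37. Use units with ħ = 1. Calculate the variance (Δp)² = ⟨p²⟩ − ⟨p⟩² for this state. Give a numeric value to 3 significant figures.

Compute ⟨p⟩ and ⟨p²⟩ separately; (Δp)² = ⟨p²⟩ − ⟨p⟩².
d²/dx² sin(jπx/a) = −(jπ/a)²·sin(jπx/a); on 0 ≤ x ≤ a, ∫sin²(jπx/a) dx = a/2 and ∫sin(jπx/a)·sin(lπx/a) dx = 0 for j ≠ l, so only diagonal terms survive in ∫|φ|² and ∫φ·φ″; ∫φ·φ′ dx = [φ²/2] between the walls = 0.
Normalization: ∫|φ|² dx = 3.0277.
⟨p⟩ = 0.0000 and ⟨p²⟩ = 14.625.
(Δp)² = 14.625 − (0.0000)² = 14.625.

14.6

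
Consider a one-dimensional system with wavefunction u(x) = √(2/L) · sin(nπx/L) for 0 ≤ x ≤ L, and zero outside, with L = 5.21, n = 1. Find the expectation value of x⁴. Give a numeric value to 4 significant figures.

⟨x⁴⟩ = ∫ x⁴·|u|² dx (integrals over the domain).
With sin²θ = (1 − cos2θ)/2 on 0 ≤ x ≤ L: ∫sin²(nπx/L) dx = L/2, ∫x·sin²(nπx/L) dx = L²/4, ∫x²·sin²(nπx/L) dx = L³·(1/6 − 1/(4n²π²)); higher powers xᵏ the same way, integrating xᵏ·cos(2nπx/L) by parts.
⟨x⁴⟩ = 84.053.

84.05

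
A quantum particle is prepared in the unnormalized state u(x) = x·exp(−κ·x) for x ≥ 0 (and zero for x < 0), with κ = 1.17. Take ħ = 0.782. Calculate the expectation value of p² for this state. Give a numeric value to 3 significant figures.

p² u = −ħ² d²u/dx²; ⟨p²⟩ = −ħ² ∫ u*·u'' dx / ∫|u|² dx.
Differentiate x·exp(−κ·x) with the product rule; every integrand then reduces to terms xʲ·e^(−2κx) on [0, ∞), with ∫₀^∞ xʲ·e^(−2κx) dx = j!/(2κ)^(j+1).
State is unnormalized: ∫|u|² dx = 0.15609, and ∫u*·(−ħ² u'') dx = 0.13067, so ⟨p²⟩ = 0.13067 / 0.15609.
⟨p²⟩ = 0.83712.

0.837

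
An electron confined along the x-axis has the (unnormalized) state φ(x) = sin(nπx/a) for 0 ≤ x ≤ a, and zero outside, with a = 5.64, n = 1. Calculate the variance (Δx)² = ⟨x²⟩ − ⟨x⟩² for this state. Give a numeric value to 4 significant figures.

1.039

Compute ⟨x⟩ and ⟨x²⟩ separately, then (Δx)² = ⟨x²⟩ − ⟨x⟩².
With sin²θ = (1 − cos2θ)/2 on 0 ≤ x ≤ a: ∫sin²(nπx/a) dx = a/2, ∫x·sin²(nπx/a) dx = a²/4, ∫x²·sin²(nπx/a) dx = a³·(1/6 − 1/(4n²π²)); higher powers xᵏ the same way, integrating xᵏ·cos(2nπx/a) by parts.
Normalization: ∫|φ|² dx = 2.8200.
⟨x⟩ = 2.8200 and ⟨x²⟩ = 8.9917.
(Δx)² = 8.9917 − (2.8200)² = 1.0393.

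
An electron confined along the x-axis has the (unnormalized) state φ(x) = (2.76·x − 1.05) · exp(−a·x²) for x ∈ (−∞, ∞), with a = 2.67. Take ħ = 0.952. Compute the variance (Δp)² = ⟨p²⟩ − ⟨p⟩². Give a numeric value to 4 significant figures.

4.321

Compute ⟨p⟩ and ⟨p²⟩ separately; (Δp)² = ⟨p²⟩ − ⟨p⟩².
Expand each integrand as polynomial × e^(−2ax²) and use ∫x^(2j)·e^(−2ax²) dx = (2j−1)!!/(4a)^j · √(π/(2a)), odd powers → 0; here √(π/(2a)) = 0.76702. Differentiate with the product rule, d/dx e^(−ax²) = −2ax·e^(−ax²).
Normalization: ∫|φ|² dx = 1.3927.
⟨p⟩ = 0.0000 and ⟨p²⟩ = 4.3209.
(Δp)² = 4.3209 − (0.0000)² = 4.3209.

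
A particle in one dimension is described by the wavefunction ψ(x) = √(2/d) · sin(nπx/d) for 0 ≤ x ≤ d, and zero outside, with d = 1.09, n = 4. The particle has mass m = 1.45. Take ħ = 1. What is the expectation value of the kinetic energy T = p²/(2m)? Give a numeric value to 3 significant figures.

T = −(ħ²/2m) d²/dx², so ⟨T⟩ = −(ħ²/2m) ∫ ψ*·ψ'' dx; with m = 1.45.
d/dx sin(nπx/d) = (nπ/d)·cos(nπx/d) and d²/dx² sin(nπx/d) = −(nπ/d)²·sin(nπx/d); on 0 ≤ x ≤ d, ∫sin²(nπx/d) dx = d/2 and ∫sin(nπx/d)·cos(nπx/d) dx = 0.
⟨T⟩ = 45.832.

45.8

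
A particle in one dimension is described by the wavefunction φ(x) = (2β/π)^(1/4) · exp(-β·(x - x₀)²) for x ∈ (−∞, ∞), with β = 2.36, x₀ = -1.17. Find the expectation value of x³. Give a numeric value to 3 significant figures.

⟨x³⟩ = ∫ x³·|φ|² dx (integrals over the domain).
Gaussian moments (u = x − x₀): ∫u^(2j)·e^(−2βu²) du = (2j−1)!!/(4β)^j · √(π/(2β)), odd powers integrate to 0; here √(π/(2β)) = 0.81584.
⟨x³⟩ = -1.9734.

-1.97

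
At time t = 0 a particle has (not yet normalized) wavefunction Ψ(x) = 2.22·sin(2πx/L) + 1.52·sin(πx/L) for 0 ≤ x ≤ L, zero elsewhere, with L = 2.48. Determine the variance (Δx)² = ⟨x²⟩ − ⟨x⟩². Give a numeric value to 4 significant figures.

Compute ⟨x⟩ and ⟨x²⟩ separately, then (Δx)² = ⟨x²⟩ − ⟨x⟩².
On 0 ≤ x ≤ L (j ≠ l): ∫sin²(jπx/L) dx = L/2, ∫sin(jπx/L)·sin(lπx/L) dx = 0; diagonal moments ∫x·sin²(jπx/L) dx = L²/4, ∫x²·sin²(jπx/L) dx = L³·(1/6 − 1/(4j²π²)); cross terms ∫x·sin(jπx/L)·sin(lπx/L) dx = 0 for j + l even and −4jlL²/(π²(j² − l²)²) for j + l odd, ∫x²·sin(jπx/L)·sin(lπx/L) dx = (−1)^(j+l)·4jlL³/(π²(j² − l²)²); higher powers the same way via product-to-sum and parts.
Normalization: ∫|Ψ|² dx = 8.9761.
⟨x⟩ = 0.82352 and ⟨x²⟩ = 0.86479.
(Δx)² = 0.86479 − (0.82352)² = 0.18660.

0.1866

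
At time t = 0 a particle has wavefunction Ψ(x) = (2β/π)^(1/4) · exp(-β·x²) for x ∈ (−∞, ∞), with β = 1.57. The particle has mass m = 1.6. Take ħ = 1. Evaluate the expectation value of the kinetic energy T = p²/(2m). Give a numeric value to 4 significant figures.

T = −(ħ²/2m) d²/dx², so ⟨T⟩ = −(ħ²/2m) ∫ Ψ*·Ψ'' dx; with m = 1.6.
Gaussian moments: ∫x^(2j)·e^(−2βx²) dx = (2j−1)!!/(4β)^j · √(π/(2β)), odd powers integrate to 0; here √(π/(2β)) = 1.0003. Derivatives: d/dx e^(−βx²) = −2βx·e^(−βx²), d²/dx² e^(−βx²) = (4β²x² − 2β)·e^(−βx²).
⟨T⟩ = 0.49063.

0.4906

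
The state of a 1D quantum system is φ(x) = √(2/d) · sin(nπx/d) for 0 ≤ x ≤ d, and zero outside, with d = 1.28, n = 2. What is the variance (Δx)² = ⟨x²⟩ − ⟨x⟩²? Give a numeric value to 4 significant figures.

0.1158

Compute ⟨x⟩ and ⟨x²⟩ separately, then (Δx)² = ⟨x²⟩ − ⟨x⟩².
With sin²θ = (1 − cos2θ)/2 on 0 ≤ x ≤ d: ∫sin²(nπx/d) dx = d/2, ∫x·sin²(nπx/d) dx = d²/4, ∫x²·sin²(nπx/d) dx = d³·(1/6 − 1/(4n²π²)); higher powers xᵏ the same way, integrating xᵏ·cos(2nπx/d) by parts.
⟨x⟩ = 0.64000 and ⟨x²⟩ = 0.52538.
(Δx)² = 0.52538 − (0.64000)² = 0.11578.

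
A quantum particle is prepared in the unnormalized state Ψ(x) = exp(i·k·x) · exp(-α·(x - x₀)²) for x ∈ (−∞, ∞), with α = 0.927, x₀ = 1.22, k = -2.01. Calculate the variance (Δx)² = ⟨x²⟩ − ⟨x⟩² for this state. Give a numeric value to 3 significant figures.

Compute ⟨x⟩ and ⟨x²⟩ separately, then (Δx)² = ⟨x²⟩ − ⟨x⟩².
Gaussian moments (u = x − x₀): ∫u^(2j)·e^(−2αu²) du = (2j−1)!!/(4α)^j · √(π/(2α)), odd powers integrate to 0; here √(π/(2α)) = 1.3017.
Normalization: ∫|Ψ|² dx = 1.3017.
⟨x⟩ = 1.2200 and ⟨x²⟩ = 1.7581.
(Δx)² = 1.7581 − (1.2200)² = 0.26969.

0.270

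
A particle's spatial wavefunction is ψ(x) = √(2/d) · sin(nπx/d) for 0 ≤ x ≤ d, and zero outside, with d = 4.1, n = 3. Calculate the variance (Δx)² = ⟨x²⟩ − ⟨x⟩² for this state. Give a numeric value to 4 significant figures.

Compute ⟨x⟩ and ⟨x²⟩ separately, then (Δx)² = ⟨x²⟩ − ⟨x⟩².
With sin²θ = (1 − cos2θ)/2 on 0 ≤ x ≤ d: ∫sin²(nπx/d) dx = d/2, ∫x·sin²(nπx/d) dx = d²/4, ∫x²·sin²(nπx/d) dx = d³·(1/6 − 1/(4n²π²)); higher powers xᵏ the same way, integrating xᵏ·cos(2nπx/d) by parts.
⟨x⟩ = 2.0500 and ⟨x²⟩ = 5.5087.
(Δx)² = 5.5087 − (2.0500)² = 1.3062.

1.306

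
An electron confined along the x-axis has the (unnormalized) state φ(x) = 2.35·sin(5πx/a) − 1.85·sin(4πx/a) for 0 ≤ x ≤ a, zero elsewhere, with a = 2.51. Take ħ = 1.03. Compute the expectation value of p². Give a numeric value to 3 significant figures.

35.8

p² φ = −ħ² d²φ/dx²; ⟨p²⟩ = −ħ² ∫ φ*·φ'' dx / ∫|φ|² dx.
d²/dx² sin(jπx/a) = −(jπ/a)²·sin(jπx/a); on 0 ≤ x ≤ a, ∫sin²(jπx/a) dx = a/2 and ∫sin(jπx/a)·sin(lπx/a) dx = 0 for j ≠ l, so only diagonal terms survive in ∫|φ|² and ∫φ·φ″; ∫φ·φ′ dx = [φ²/2] between the walls = 0.
State is unnormalized: ∫|φ|² dx = 11.226, and ∫φ*·(−ħ² φ'') dx = 402.19, so ⟨p²⟩ = 402.19 / 11.226.
⟨p²⟩ = 35.826.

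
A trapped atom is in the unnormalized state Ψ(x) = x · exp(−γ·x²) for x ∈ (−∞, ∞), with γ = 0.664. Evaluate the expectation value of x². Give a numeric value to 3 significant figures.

1.13

⟨x²⟩ = ∫ x²·|Ψ|² dx / ∫|Ψ|² dx (integrals over the domain).
Expand each integrand as polynomial × e^(−2γx²) and use ∫x^(2j)·e^(−2γx²) dx = (2j−1)!!/(4γ)^j · √(π/(2γ)), odd powers → 0; here √(π/(2γ)) = 1.5381.
State is unnormalized: ∫|Ψ|² dx = 0.57909, and ∫Ψ*·x²·Ψ dx = 0.65410, so ⟨x²⟩ = 0.65410 / 0.57909.
⟨x²⟩ = 1.1295.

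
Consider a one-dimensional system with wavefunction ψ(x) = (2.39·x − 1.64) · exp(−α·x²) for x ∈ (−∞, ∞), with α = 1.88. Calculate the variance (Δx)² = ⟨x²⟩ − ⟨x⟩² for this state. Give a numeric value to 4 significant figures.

Compute ⟨x⟩ and ⟨x²⟩ separately, then (Δx)² = ⟨x²⟩ − ⟨x⟩².
Expand each integrand as polynomial × e^(−2αx²) and use ∫x^(2j)·e^(−2αx²) dx = (2j−1)!!/(4α)^j · √(π/(2α)), odd powers → 0; here √(π/(2α)) = 0.91407.
Normalization: ∫|ψ|² dx = 3.1528.
⟨x⟩ = -0.30223 and ⟨x²⟩ = 0.19155.
(Δx)² = 0.19155 − (-0.30223)² = 0.10021.

0.1002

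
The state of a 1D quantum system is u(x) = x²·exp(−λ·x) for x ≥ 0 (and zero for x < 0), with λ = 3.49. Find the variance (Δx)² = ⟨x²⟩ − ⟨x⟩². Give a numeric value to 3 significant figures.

0.103

Compute ⟨x⟩ and ⟨x²⟩ separately, then (Δx)² = ⟨x²⟩ − ⟨x⟩².
Every integrand reduces to terms xʲ·e^(−2λx) on [0, ∞); use ∫₀^∞ xʲ·e^(−2λx) dx = j!/(2λ)^(j+1).
Normalization: ∫|u|² dx = 0.0014486.
⟨x⟩ = 0.71633 and ⟨x²⟩ = 0.61576.
(Δx)² = 0.61576 − (0.71633)² = 0.10263.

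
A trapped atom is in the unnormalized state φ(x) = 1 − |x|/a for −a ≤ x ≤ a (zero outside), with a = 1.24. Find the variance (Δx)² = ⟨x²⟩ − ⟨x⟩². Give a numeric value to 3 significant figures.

Compute ⟨x⟩ and ⟨x²⟩ separately, then (Δx)² = ⟨x²⟩ − ⟨x⟩².
φ is even, so ∫ over [−a, a] = 2∫₀ᵃ with φ = 1 − x/a there: ∫₀ᵃ (1 − x/a)² dx = a/3, ∫₀ᵃ x²(1 − x/a)² dx = a³/30, ∫₀ᵃ x⁴(1 − x/a)² dx = a⁵/105.
Normalization: ∫|φ|² dx = 0.82667.
⟨x⟩ = 0.0000 and ⟨x²⟩ = 0.15376.
(Δx)² = 0.15376 − (0.0000)² = 0.15376.

0.154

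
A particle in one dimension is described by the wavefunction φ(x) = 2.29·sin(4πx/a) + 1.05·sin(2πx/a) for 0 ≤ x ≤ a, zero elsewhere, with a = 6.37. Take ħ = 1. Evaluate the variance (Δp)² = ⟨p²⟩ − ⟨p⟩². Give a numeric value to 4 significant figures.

Compute ⟨p⟩ and ⟨p²⟩ separately; (Δp)² = ⟨p²⟩ − ⟨p⟩².
d²/dx² sin(jπx/a) = −(jπ/a)²·sin(jπx/a); on 0 ≤ x ≤ a, ∫sin²(jπx/a) dx = a/2 and ∫sin(jπx/a)·sin(lπx/a) dx = 0 for j ≠ l, so only diagonal terms survive in ∫|φ|² and ∫φ·φ″; ∫φ·φ′ dx = [φ²/2] between the walls = 0.
Normalization: ∫|φ|² dx = 20.214.
⟨p⟩ = 0.0000 and ⟨p²⟩ = 3.3847.
(Δp)² = 3.3847 − (0.0000)² = 3.3847.

3.385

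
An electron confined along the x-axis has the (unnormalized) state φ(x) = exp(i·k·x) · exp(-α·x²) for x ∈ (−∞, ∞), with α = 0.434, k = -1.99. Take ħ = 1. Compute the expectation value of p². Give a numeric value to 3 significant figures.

p² φ = −ħ² d²φ/dx²; ⟨p²⟩ = −ħ² ∫ φ*·φ'' dx / ∫|φ|² dx.
Gaussian moments: ∫x^(2j)·e^(−2αx²) dx = (2j−1)!!/(4α)^j · √(π/(2α)), odd powers integrate to 0; here √(π/(2α)) = 1.9025. Derivatives: φ′ = (ik − 2αx)·φ, φ″ = ((ik − 2αx)² − 2α)·φ; the odd-in-x pieces drop out.
State is unnormalized: ∫|φ|² dx = 1.9025, and ∫φ*·(−ħ² φ'') dx = 8.3596, so ⟨p²⟩ = 8.3596 / 1.9025.
⟨p²⟩ = 4.3941.

4.39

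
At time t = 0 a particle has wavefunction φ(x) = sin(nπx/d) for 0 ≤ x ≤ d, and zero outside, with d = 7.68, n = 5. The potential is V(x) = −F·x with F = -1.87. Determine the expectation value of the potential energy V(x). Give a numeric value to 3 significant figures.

7.18

⟨V⟩ = ∫ V(x)·|φ|² dx / ∫|φ|² dx.
With sin²θ = (1 − cos2θ)/2 on 0 ≤ x ≤ d: ∫sin²(nπx/d) dx = d/2, ∫x·sin²(nπx/d) dx = d²/4, ∫x²·sin²(nπx/d) dx = d³·(1/6 − 1/(4n²π²)); higher powers xᵏ the same way, integrating xᵏ·cos(2nπx/d) by parts.
State is unnormalized: ∫|φ|² dx = 3.8400, and ∫φ*·V(x)·φ dx = 27.574, so ⟨V⟩ = 27.574 / 3.8400.
⟨V⟩ = 7.1808.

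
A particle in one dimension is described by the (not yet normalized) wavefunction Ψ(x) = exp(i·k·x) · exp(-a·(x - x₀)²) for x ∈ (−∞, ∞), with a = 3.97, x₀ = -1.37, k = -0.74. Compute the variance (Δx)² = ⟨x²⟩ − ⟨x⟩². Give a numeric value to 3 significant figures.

0.0630

Compute ⟨x⟩ and ⟨x²⟩ separately, then (Δx)² = ⟨x²⟩ − ⟨x⟩².
Gaussian moments (u = x − x₀): ∫u^(2j)·e^(−2au²) du = (2j−1)!!/(4a)^j · √(π/(2a)), odd powers integrate to 0; here √(π/(2a)) = 0.62902.
Normalization: ∫|Ψ|² dx = 0.62902.
⟨x⟩ = -1.3700 and ⟨x²⟩ = 1.9399.
(Δx)² = 1.9399 − (-1.3700)² = 0.062972.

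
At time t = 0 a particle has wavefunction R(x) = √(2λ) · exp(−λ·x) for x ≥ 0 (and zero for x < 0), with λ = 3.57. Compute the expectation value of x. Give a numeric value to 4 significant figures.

⟨x⟩ = ∫ x·|R|² dx (integrals over the domain).
Every integrand reduces to terms xʲ·e^(−2λx) on [0, ∞); use ∫₀^∞ xʲ·e^(−2λx) dx = j!/(2λ)^(j+1).
⟨x⟩ = 0.14006.

0.1401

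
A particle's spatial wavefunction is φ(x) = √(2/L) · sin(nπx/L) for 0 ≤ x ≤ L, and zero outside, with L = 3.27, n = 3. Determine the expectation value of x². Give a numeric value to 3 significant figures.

3.50

⟨x²⟩ = ∫ x²·|φ|² dx (integrals over the domain).
With sin²θ = (1 − cos2θ)/2 on 0 ≤ x ≤ L: ∫sin²(nπx/L) dx = L/2, ∫x·sin²(nπx/L) dx = L²/4, ∫x²·sin²(nπx/L) dx = L³·(1/6 − 1/(4n²π²)); higher powers xᵏ the same way, integrating xᵏ·cos(2nπx/L) by parts.
⟨x²⟩ = 3.5041.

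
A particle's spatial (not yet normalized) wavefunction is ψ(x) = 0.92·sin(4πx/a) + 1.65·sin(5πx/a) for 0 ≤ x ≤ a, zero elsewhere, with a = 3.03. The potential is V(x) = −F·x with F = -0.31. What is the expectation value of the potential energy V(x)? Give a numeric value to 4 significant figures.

⟨V⟩ = ∫ V(x)·|ψ|² dx / ∫|ψ|² dx.
On 0 ≤ x ≤ a (j ≠ l): ∫sin²(jπx/a) dx = a/2, ∫sin(jπx/a)·sin(lπx/a) dx = 0; diagonal moments ∫x·sin²(jπx/a) dx = a²/4, ∫x²·sin²(jπx/a) dx = a³·(1/6 − 1/(4j²π²)); cross terms ∫x·sin(jπx/a)·sin(lπx/a) dx = 0 for j + l even and −4jla²/(π²(j² − l²)²) for j + l odd, ∫x²·sin(jπx/a)·sin(lπx/a) dx = (−1)^(j+l)·4jla³/(π²(j² − l²)²); higher powers the same way via product-to-sum and parts.
State is unnormalized: ∫|ψ|² dx = 5.4069, and ∫ψ*·V(x)·ψ dx = 1.6747, so ⟨V⟩ = 1.6747 / 5.4069.
⟨V⟩ = 0.30973.

0.3097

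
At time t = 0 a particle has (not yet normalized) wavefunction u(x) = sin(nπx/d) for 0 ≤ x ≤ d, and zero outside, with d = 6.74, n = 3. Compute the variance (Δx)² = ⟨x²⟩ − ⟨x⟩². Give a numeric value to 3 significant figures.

Compute ⟨x⟩ and ⟨x²⟩ separately, then (Δx)² = ⟨x²⟩ − ⟨x⟩².
With sin²θ = (1 − cos2θ)/2 on 0 ≤ x ≤ d: ∫sin²(nπx/d) dx = d/2, ∫x·sin²(nπx/d) dx = d²/4, ∫x²·sin²(nπx/d) dx = d³·(1/6 − 1/(4n²π²)); higher powers xᵏ the same way, integrating xᵏ·cos(2nπx/d) by parts.
Normalization: ∫|u|² dx = 3.3700.
⟨x⟩ = 3.3700 and ⟨x²⟩ = 14.887.
(Δx)² = 14.887 − (3.3700)² = 3.5299.

3.53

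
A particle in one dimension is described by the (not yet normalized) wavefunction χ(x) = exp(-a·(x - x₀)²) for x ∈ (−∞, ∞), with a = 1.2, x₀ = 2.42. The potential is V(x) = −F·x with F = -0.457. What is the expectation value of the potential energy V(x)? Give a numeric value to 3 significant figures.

1.11

⟨V⟩ = ∫ V(x)·|χ|² dx / ∫|χ|² dx.
Gaussian moments (u = x − x₀): ∫u^(2j)·e^(−2au²) du = (2j−1)!!/(4a)^j · √(π/(2a)), odd powers integrate to 0; here √(π/(2a)) = 1.1441.
State is unnormalized: ∫|χ|² dx = 1.1441, and ∫χ*·V(x)·χ dx = 1.2653, so ⟨V⟩ = 1.2653 / 1.1441.
⟨V⟩ = 1.1059.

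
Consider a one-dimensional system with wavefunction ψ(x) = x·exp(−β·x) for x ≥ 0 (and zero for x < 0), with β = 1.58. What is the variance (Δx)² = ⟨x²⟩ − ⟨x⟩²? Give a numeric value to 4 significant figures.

0.3004

Compute ⟨x⟩ and ⟨x²⟩ separately, then (Δx)² = ⟨x²⟩ − ⟨x⟩².
Every integrand reduces to terms xʲ·e^(−2βx) on [0, ∞); use ∫₀^∞ xʲ·e^(−2βx) dx = j!/(2β)^(j+1).
Normalization: ∫|ψ|² dx = 0.063382.
⟨x⟩ = 0.94937 and ⟨x²⟩ = 1.2017.
(Δx)² = 1.2017 − (0.94937)² = 0.30043.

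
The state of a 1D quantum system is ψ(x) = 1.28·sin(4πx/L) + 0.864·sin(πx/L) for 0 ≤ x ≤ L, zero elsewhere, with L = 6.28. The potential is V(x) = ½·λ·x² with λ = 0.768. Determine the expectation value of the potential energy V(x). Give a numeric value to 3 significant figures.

4.57

⟨V⟩ = ∫ V(x)·|ψ|² dx / ∫|ψ|² dx.
On 0 ≤ x ≤ L (j ≠ l): ∫sin²(jπx/L) dx = L/2, ∫sin(jπx/L)·sin(lπx/L) dx = 0; diagonal moments ∫x·sin²(jπx/L) dx = L²/4, ∫x²·sin²(jπx/L) dx = L³·(1/6 − 1/(4j²π²)); cross terms ∫x·sin(jπx/L)·sin(lπx/L) dx = 0 for j + l even and −4jlL²/(π²(j² − l²)²) for j + l odd, ∫x²·sin(jπx/L)·sin(lπx/L) dx = (−1)^(j+l)·4jlL³/(π²(j² − l²)²); higher powers the same way via product-to-sum and parts.
State is unnormalized: ∫|ψ|² dx = 7.4886, and ∫ψ*·V(x)·ψ dx = 34.242, so ⟨V⟩ = 34.242 / 7.4886.
⟨V⟩ = 4.5726.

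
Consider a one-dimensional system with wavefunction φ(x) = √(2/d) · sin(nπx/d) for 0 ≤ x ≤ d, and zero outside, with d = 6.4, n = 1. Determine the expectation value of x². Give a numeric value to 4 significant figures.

⟨x²⟩ = ∫ x²·|φ|² dx (integrals over the domain).
With sin²θ = (1 − cos2θ)/2 on 0 ≤ x ≤ d: ∫sin²(nπx/d) dx = d/2, ∫x·sin²(nπx/d) dx = d²/4, ∫x²·sin²(nπx/d) dx = d³·(1/6 − 1/(4n²π²)); higher powers xᵏ the same way, integrating xᵏ·cos(2nπx/d) by parts.
⟨x²⟩ = 11.578.

11.58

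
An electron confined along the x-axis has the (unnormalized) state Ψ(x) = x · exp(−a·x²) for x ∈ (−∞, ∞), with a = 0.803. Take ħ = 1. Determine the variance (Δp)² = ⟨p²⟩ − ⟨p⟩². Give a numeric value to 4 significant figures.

Compute ⟨p⟩ and ⟨p²⟩ separately; (Δp)² = ⟨p²⟩ − ⟨p⟩².
Expand each integrand as polynomial × e^(−2ax²) and use ∫x^(2j)·e^(−2ax²) dx = (2j−1)!!/(4a)^j · √(π/(2a)), odd powers → 0; here √(π/(2a)) = 1.3986. Differentiate with the product rule, d/dx e^(−ax²) = −2ax·e^(−ax²).
Normalization: ∫|Ψ|² dx = 0.43544.
⟨p⟩ = 0.0000 and ⟨p²⟩ = 2.4090.
(Δp)² = 2.4090 − (0.0000)² = 2.4090.

2.409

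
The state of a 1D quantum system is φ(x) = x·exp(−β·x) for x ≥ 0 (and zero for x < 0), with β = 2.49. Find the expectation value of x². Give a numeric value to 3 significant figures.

⟨x²⟩ = ∫ x²·|φ|² dx / ∫|φ|² dx (integrals over the domain).
Every integrand reduces to terms xʲ·e^(−2βx) on [0, ∞); use ∫₀^∞ xʲ·e^(−2βx) dx = j!/(2β)^(j+1).
State is unnormalized: ∫|φ|² dx = 0.016194, and ∫φ*·x²·φ dx = 0.0078355, so ⟨x²⟩ = 0.0078355 / 0.016194.
⟨x²⟩ = 0.48386.

0.484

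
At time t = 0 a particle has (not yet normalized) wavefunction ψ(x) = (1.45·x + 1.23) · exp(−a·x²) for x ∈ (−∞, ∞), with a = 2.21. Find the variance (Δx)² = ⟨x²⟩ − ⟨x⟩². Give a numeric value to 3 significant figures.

Compute ⟨x⟩ and ⟨x²⟩ separately, then (Δx)² = ⟨x²⟩ − ⟨x⟩².
Expand each integrand as polynomial × e^(−2ax²) and use ∫x^(2j)·e^(−2ax²) dx = (2j−1)!!/(4a)^j · √(π/(2a)), odd powers → 0; here √(π/(2a)) = 0.84307.
Normalization: ∫|ψ|² dx = 1.4760.
⟨x⟩ = 0.23048 and ⟨x²⟩ = 0.14386.
(Δx)² = 0.14386 − (0.23048)² = 0.090738.

0.0907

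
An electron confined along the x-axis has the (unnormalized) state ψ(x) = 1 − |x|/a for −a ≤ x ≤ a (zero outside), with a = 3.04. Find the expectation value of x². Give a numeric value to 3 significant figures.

0.924

⟨x²⟩ = ∫ x²·|ψ|² dx / ∫|ψ|² dx (integrals over the domain).
ψ is even, so ∫ over [−a, a] = 2∫₀ᵃ with ψ = 1 − x/a there: ∫₀ᵃ (1 − x/a)² dx = a/3, ∫₀ᵃ x²(1 − x/a)² dx = a³/30, ∫₀ᵃ x⁴(1 − x/a)² dx = a⁵/105.
State is unnormalized: ∫|ψ|² dx = 2.0267, and ∫ψ*·x²·ψ dx = 1.8730, so ⟨x²⟩ = 1.8730 / 2.0267.
⟨x²⟩ = 0.92416.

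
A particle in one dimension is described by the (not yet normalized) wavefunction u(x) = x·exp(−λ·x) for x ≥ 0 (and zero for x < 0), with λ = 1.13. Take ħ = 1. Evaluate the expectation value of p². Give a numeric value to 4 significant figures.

1.277

p² u = −ħ² d²u/dx²; ⟨p²⟩ = −ħ² ∫ u*·u'' dx / ∫|u|² dx.
Differentiate x·exp(−λ·x) with the product rule; every integrand then reduces to terms xʲ·e^(−2λx) on [0, ∞), with ∫₀^∞ xʲ·e^(−2λx) dx = j!/(2λ)^(j+1).
State is unnormalized: ∫|u|² dx = 0.17326, and ∫u*·(−ħ² u'') dx = 0.22124, so ⟨p²⟩ = 0.22124 / 0.17326.
⟨p²⟩ = 1.2769.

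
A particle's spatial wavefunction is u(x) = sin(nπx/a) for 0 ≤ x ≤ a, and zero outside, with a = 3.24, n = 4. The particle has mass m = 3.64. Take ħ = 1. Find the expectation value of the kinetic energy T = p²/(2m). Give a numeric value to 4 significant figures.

2.066

T = −(ħ²/2m) d²/dx², so ⟨T⟩ = −(ħ²/2m) ∫ u*·u'' dx / ∫|u|² dx; with m = 3.64.
d/dx sin(nπx/a) = (nπ/a)·cos(nπx/a) and d²/dx² sin(nπx/a) = −(nπ/a)²·sin(nπx/a); on 0 ≤ x ≤ a, ∫sin²(nπx/a) dx = a/2 and ∫sin(nπx/a)·cos(nπx/a) dx = 0.
State is unnormalized: ∫|u|² dx = 1.6200, and ∫u*·(−ħ²/2m · u'') dx = 3.3474, so ⟨T⟩ = 3.3474 / 1.6200.
⟨T⟩ = 2.0663.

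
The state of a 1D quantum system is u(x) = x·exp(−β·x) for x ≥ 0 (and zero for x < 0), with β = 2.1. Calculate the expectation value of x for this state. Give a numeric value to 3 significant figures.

0.714

⟨x⟩ = ∫ x·|u|² dx / ∫|u|² dx (integrals over the domain).
Every integrand reduces to terms xʲ·e^(−2βx) on [0, ∞); use ∫₀^∞ xʲ·e^(−2βx) dx = j!/(2β)^(j+1).
State is unnormalized: ∫|u|² dx = 0.026995, and ∫u*·x·u dx = 0.019282, so ⟨x⟩ = 0.019282 / 0.026995.
⟨x⟩ = 0.71429.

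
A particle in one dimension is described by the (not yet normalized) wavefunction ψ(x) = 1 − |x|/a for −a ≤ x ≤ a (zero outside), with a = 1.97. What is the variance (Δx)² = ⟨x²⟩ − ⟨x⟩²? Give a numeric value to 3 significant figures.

Compute ⟨x⟩ and ⟨x²⟩ separately, then (Δx)² = ⟨x²⟩ − ⟨x⟩².
ψ is even, so ∫ over [−a, a] = 2∫₀ᵃ with ψ = 1 − x/a there: ∫₀ᵃ (1 − x/a)² dx = a/3, ∫₀ᵃ x²(1 − x/a)² dx = a³/30, ∫₀ᵃ x⁴(1 − x/a)² dx = a⁵/105.
Normalization: ∫|ψ|² dx = 1.3133.
⟨x⟩ = 0.0000 and ⟨x²⟩ = 0.38809.
(Δx)² = 0.38809 − (0.0000)² = 0.38809.

0.388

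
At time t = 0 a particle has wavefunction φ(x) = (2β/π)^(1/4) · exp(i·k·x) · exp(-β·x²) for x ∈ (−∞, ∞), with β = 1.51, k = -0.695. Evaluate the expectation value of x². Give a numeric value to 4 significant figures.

0.1656

⟨x²⟩ = ∫ x²·|φ|² dx (integrals over the domain).
Gaussian moments: ∫x^(2j)·e^(−2βx²) dx = (2j−1)!!/(4β)^j · √(π/(2β)), odd powers integrate to 0; here √(π/(2β)) = 1.0199.
⟨x²⟩ = 0.16556.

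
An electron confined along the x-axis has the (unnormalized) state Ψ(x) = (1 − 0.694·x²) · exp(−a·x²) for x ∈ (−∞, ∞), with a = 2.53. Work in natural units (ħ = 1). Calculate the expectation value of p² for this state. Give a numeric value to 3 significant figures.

p² Ψ = −ħ² d²Ψ/dx²; ⟨p²⟩ = −ħ² ∫ Ψ*·Ψ'' dx / ∫|Ψ|² dx.
Expand each integrand as polynomial × e^(−2ax²) and use ∫x^(2j)·e^(−2ax²) dx = (2j−1)!!/(4a)^j · √(π/(2a)), odd powers → 0; here √(π/(2a)) = 0.78795. Differentiate with the product rule, d/dx e^(−ax²) = −2ax·e^(−ax²).
State is unnormalized: ∫|Ψ|² dx = 0.69100, and ∫Ψ*·(−ħ² Ψ'') dx = 2.3326, so ⟨p²⟩ = 2.3326 / 0.69100.
⟨p²⟩ = 3.3756.

3.38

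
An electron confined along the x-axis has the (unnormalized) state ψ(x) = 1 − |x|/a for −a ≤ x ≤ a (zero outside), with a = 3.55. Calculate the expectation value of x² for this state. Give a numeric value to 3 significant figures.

⟨x²⟩ = ∫ x²·|ψ|² dx / ∫|ψ|² dx (integrals over the domain).
ψ is even, so ∫ over [−a, a] = 2∫₀ᵃ with ψ = 1 − x/a there: ∫₀ᵃ (1 − x/a)² dx = a/3, ∫₀ᵃ x²(1 − x/a)² dx = a³/30, ∫₀ᵃ x⁴(1 − x/a)² dx = a⁵/105.
State is unnormalized: ∫|ψ|² dx = 2.3667, and ∫ψ*·x²·ψ dx = 2.9826, so ⟨x²⟩ = 2.9826 / 2.3667.
⟨x²⟩ = 1.2603.

1.26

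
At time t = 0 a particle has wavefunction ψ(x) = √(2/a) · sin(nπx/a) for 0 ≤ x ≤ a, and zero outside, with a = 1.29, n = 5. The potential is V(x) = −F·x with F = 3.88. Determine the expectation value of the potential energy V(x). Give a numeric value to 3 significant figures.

-2.50

⟨V⟩ = ∫ V(x)·|ψ|² dx.
With sin²θ = (1 − cos2θ)/2 on 0 ≤ x ≤ a: ∫sin²(nπx/a) dx = a/2, ∫x·sin²(nπx/a) dx = a²/4, ∫x²·sin²(nπx/a) dx = a³·(1/6 − 1/(4n²π²)); higher powers xᵏ the same way, integrating xᵏ·cos(2nπx/a) by parts.
⟨V⟩ = -2.5026.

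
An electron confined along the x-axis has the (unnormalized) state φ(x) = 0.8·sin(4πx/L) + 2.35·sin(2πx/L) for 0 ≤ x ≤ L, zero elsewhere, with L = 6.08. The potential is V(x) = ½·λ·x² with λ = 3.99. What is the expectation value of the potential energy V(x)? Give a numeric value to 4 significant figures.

25.75

⟨V⟩ = ∫ V(x)·|φ|² dx / ∫|φ|² dx.
On 0 ≤ x ≤ L (j ≠ l): ∫sin²(jπx/L) dx = L/2, ∫sin(jπx/L)·sin(lπx/L) dx = 0; diagonal moments ∫x·sin²(jπx/L) dx = L²/4, ∫x²·sin²(jπx/L) dx = L³·(1/6 − 1/(4j²π²)); cross terms ∫x·sin(jπx/L)·sin(lπx/L) dx = 0 for j + l even and −4jlL²/(π²(j² − l²)²) for j + l odd, ∫x²·sin(jπx/L)·sin(lπx/L) dx = (−1)^(j+l)·4jlL³/(π²(j² − l²)²); higher powers the same way via product-to-sum and parts.
State is unnormalized: ∫|φ|² dx = 18.734, and ∫φ*·V(x)·φ dx = 482.36, so ⟨V⟩ = 482.36 / 18.734.
⟨V⟩ = 25.748.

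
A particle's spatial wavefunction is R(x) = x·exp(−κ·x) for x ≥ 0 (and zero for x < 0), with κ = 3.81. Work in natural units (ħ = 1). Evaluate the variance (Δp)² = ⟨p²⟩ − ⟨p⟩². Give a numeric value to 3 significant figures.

Compute ⟨p⟩ and ⟨p²⟩ separately; (Δp)² = ⟨p²⟩ − ⟨p⟩².
Differentiate x·exp(−κ·x) with the product rule; every integrand then reduces to terms xʲ·e^(−2κx) on [0, ∞), with ∫₀^∞ xʲ·e^(−2κx) dx = j!/(2κ)^(j+1).
Normalization: ∫|R|² dx = 0.0045203.
⟨p⟩ = 0.0000 and ⟨p²⟩ = 14.516.
(Δp)² = 14.516 − (0.0000)² = 14.516.

14.5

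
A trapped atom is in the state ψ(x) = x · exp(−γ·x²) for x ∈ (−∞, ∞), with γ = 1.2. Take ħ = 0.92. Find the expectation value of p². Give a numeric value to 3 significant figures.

3.05

p² ψ = −ħ² d²ψ/dx²; ⟨p²⟩ = −ħ² ∫ ψ*·ψ'' dx / ∫|ψ|² dx.
Expand each integrand as polynomial × e^(−2γx²) and use ∫x^(2j)·e^(−2γx²) dx = (2j−1)!!/(4γ)^j · √(π/(2γ)), odd powers → 0; here √(π/(2γ)) = 1.1441. Differentiate with the product rule, d/dx e^(−γx²) = −2γx·e^(−γx²).
State is unnormalized: ∫|ψ|² dx = 0.23836, and ∫ψ*·(−ħ² ψ'') dx = 0.72628, so ⟨p²⟩ = 0.72628 / 0.23836.
⟨p²⟩ = 3.0470.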